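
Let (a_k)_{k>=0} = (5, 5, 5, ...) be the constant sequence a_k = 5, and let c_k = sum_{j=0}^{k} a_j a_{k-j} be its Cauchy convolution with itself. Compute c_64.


Since a_j = 5 for all j >= 0, the convolution sum becomes
c_k = sum_{j=0}^{k} 5 * 5 = 25 * (k + 1).
Equivalently, the generating function of (a_k) is 5/(1 - x) and its square is 25/(1 - x)^2 = sum_{k>=0} 25(k + 1) x^k.
For k = 64: 25 * 65 = 1625.

1625


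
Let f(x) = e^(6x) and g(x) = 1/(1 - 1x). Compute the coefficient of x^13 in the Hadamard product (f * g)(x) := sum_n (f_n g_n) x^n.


Expanding: f_k = 6^k/k! (from e^(6x)) and g_k = 1^k (from 1/(1 - 1x)). So the Hadamard coefficient (f * g)_k = 6^k 1^k / k! = (6)^k / k!.
For k = 13: 6^13/13! = 13060694016/6227020800 = 52488/25025.

52488/25025


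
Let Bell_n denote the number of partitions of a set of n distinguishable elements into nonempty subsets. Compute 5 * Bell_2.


Bell_2 can be computed from the Bell triangle or from Dobinski's identity Bell_n = (1/e) * sum_{k>=0} k^n / k!.
Computing Bell_2 = 2.
Then 5 * 2 = 10.

10


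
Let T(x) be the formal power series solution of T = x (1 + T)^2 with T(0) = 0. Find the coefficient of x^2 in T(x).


Apply the Lagrange inversion formula: if T = x * phi(T) with phi(t) = (1 + t)^2, then [x^n] T = (1/n) [t^(n-1)] phi(t)^n = (1/n) [t^(n-1)] (1 + t)^(2n) = (1/n) C(2n, n-1).
Using the identity C(2n, n-1) = C(2n, n) * n / (n+1), the unscaled factor equals C(2n, n) / (n+1) = C_n, the n-th Catalan number.
For n = 2: C_2 = C(4, 2) / 3 = 6/3 = 2 = 2.

2


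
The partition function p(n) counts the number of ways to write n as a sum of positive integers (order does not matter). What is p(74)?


Using the generating function prod_{k>=1} 1/(1-x^k), we compute p(74).
By dynamic programming over parts 1 through 74:
p(74) = 7089500

7089500


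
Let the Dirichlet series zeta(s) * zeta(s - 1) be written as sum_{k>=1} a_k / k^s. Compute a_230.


Convolution gives a_k = sum_{d | k} d * 1 = sum_{d | k} d = sigma(k), the sum of positive divisors of k.
For k = 230, the divisors are 1, 2, 5, 10, 23, 46, 115, 230, so
sigma(230) = 1 + 2 + 5 + 10 + 23 + 46 + 115 + 230 = 432.

432


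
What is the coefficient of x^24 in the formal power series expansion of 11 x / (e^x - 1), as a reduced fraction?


The exponential generating function for Bernoulli numbers is
x / (e^x - 1) = sum_{k>=0} B_k x^k / k!.
So the coefficient of x^24 in 11 x / (e^x - 1) is 11 B_24 / 24!.
Computing: B_24 = -236364091/2730, 24! = 620448401733239439360000, giving
11 * -236364091/2730 / 620448401733239439360000 = -236364091/153984012430158515404800000.

-236364091/153984012430158515404800000


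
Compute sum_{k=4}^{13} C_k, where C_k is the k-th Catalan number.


C_4 through C_13: 14, 42, 132, 429, 1430, 4862, 16796, 58786, 208012, 742900
Sum = 14 + 42 + 132 + 429 + 1430 + 4862 + 16796 + 58786 + 208012 + 742900
= 1033403

1033403


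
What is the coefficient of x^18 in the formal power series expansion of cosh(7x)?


The Maclaurin series is cosh(t) = sum_{m>=0} t^(2m) / (2m)!, so substituting t = 7x, only even powers of x are nonzero, with coefficient of x^(2m) equal to 7^(2m) / (2m)!.
For x^18 the coefficient is 7^18/18! = 1628413597910449/6402373705728000 = 33232930569601/130660687872000.

33232930569601/130660687872000


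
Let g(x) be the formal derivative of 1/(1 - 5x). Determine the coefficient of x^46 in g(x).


Differentiate termwise: d/dx sum_{k>=0} 5^k x^k = sum_{k>=1} k 5^k x^(k-1) = sum_{j>=0} (j+1) 5^(j+1) x^j.
Equivalently, d/dx [1/(1 - 5x)] = 5/(1 - 5x)^2.
For j = 46: 47 * 5^47 = 47 * 710542735760100185871124267578125 = 33395508580724708735942840576171875.

33395508580724708735942840576171875


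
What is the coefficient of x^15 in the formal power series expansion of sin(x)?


The Maclaurin series is sin(t) = sum_{k>=0} (-1)^k t^(2k+1) / (2k+1)!, so substituting t = x, only odd powers of x are nonzero, with coefficient of x^(2k+1) equal to (-1)^k / (2k+1)!.
Write 15 = 2*7 + 1, giving the coefficient (-1)^7 / 15! = -1/1307674368000 = -1/1307674368000.

-1/1307674368000


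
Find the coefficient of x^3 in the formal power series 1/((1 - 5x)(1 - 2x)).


By partial fractions or Cauchy convolution:
The coefficient equals sum_{k=0}^{3} 5^k * 2^(3-k).
= 203

203


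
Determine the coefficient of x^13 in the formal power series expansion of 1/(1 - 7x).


The geometric series identity gives 1/(1 - c x) = sum_{k>=0} c^k x^k, so the coefficient of x^k is c^k.
Here c = 7 and k = 13.
Computing: 7^13 = 96889010407

96889010407


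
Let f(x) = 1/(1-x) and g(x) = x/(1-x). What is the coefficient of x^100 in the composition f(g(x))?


First simplify the composition: f(g(x)) = 1/(1 - x/(1-x)) = (1-x)/((1-x) - x) = (1-x)/(1-2x).
Now extract the coefficient. Write (1-x)/(1-2x) = 1/(1-2x) - x/(1-2x).
The coefficient of x^n in 1/(1-2x) is 2^n, and in x/(1-2x) is 2^(n-1) (for n >= 1).
So the coefficient of x^100 is 2^100 - 2^99 = 1267650600228229401496703205376 - 633825300114114700748351602688 = 633825300114114700748351602688.

633825300114114700748351602688


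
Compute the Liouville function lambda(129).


The Liouville function is lambda(k) = (-1)^Omega(k), where Omega(k) counts the prime factors of k with multiplicity.
Factoring: 129 = 3 * 43, so Omega(129) = 2.
lambda(129) = (-1)^2 = 1.

1


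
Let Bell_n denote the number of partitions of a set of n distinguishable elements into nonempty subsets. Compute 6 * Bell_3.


Bell_3 can be computed from the Bell triangle or from Dobinski's identity Bell_n = (1/e) * sum_{k>=0} k^n / k!.
Computing Bell_3 = 5.
Then 6 * 5 = 30.

30


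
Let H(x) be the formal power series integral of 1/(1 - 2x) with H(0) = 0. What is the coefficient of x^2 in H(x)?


1/(1 - 2x) = sum_{k>=0} 2^k x^k. Integrating termwise with H(0) = 0:
H(x) = sum_{k>=0} 2^k x^(k+1) / (k+1) = sum_{m>=1} 2^(m-1) x^m / m.
For m = 2: 2^1/2 = 2/2 = 1.

1


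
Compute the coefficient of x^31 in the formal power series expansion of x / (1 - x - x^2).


Let f(x) = sum_{k>=0} a_k x^k. Multiplying f(x) * (1 - x - x^2) = x and matching coefficients gives a_0 = 0, a_1 = 1, and a_k = a_{k-1} + a_{k-2} for k >= 2. These are the Fibonacci numbers F_k.
Iterating from F_0 = 0, F_1 = 1:
F_0=0, F_1=1, F_2=1, F_3=2, F_4=3, F_5=5, F_6=8, F_7=13, F_8=21, F_9=34, ...
F_31 = 1346269.

1346269


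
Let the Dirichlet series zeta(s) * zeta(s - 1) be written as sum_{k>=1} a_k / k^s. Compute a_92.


Convolution gives a_k = sum_{d | k} d * 1 = sum_{d | k} d = sigma(k), the sum of positive divisors of k.
For k = 92, the divisors are 1, 2, 4, 23, 46, 92, so
sigma(92) = 1 + 2 + 4 + 23 + 46 + 92 = 168.

168


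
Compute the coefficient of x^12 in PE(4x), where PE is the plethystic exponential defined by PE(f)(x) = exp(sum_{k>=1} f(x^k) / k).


With f(x) = 4x, the exponent is sum_{k>=1} 4 x^k / k = 4 * (-ln(1 - x)). Exponentiating:
PE(4x) = exp(-4 ln(1 - x)) = 1/(1 - x)^4.
By the negative binomial expansion, [x^n] 1/(1 - x)^4 = C(n + 3, 3).
For n = 12: C(15, 3) = 455.

455


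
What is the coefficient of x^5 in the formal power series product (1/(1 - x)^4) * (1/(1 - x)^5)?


Combine the factors: (1/(1 - x)^4) * (1/(1 - x)^5) = 1/(1 - x)^9.
Then use 1/(1 - x)^r = sum_{k>=0} C(k + r - 1, r - 1) x^k with r = 9 and k = 5:
C(13, 8) = 1287.

1287


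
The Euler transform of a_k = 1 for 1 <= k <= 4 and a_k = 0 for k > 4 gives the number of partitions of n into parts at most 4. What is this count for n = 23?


Partitions of 23 into parts at most 4:
Using generating function (1-x)^(-1)(1-x^2)^(-1)...(1-x^4)^(-1),
the coefficient of x^23 = 150

150


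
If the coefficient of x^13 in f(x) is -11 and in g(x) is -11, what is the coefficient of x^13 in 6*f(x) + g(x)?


Scalar multiplication scales coefficients: 6 * -11 = -66.
Then add the g coefficient: -66 + -11
= -77

-77


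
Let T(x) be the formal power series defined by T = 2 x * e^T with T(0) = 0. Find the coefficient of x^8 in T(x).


Apply the Lagrange inversion formula: if T = 2 x * phi(T) with phi(t) = e^t, then
[x^n] T = 2^n * (1/n) [t^(n-1)] phi(t)^n = 2^n * (1/n) [t^(n-1)] e^(n t) = 2^n * (1/n) * n^(n-1) / (n-1)! = 2^n * n^(n-1) / n!.
When c = 1 this is the Cayley count of rooted labeled trees on n vertices, divided by n!.
For n = 8: 2^8 * 8^7 / 8! = 256 * 2097152/40320 = 4194304/315.

4194304/315


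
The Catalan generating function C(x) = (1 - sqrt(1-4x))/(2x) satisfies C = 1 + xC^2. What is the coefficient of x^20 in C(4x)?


Substituting x -> 4x scales the n-th coefficient by 4^n, so [x^20] C(4x) = 4^20 * C_20.
C_20 = C(2*20, 20)/(21) = 137846528820/21 = 6564120420.
So 4^20 * 6564120420 = 1099511627776 * 6564120420 = 7217326727911880785920.

7217326727911880785920


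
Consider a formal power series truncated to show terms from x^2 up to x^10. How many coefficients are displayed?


From x^2 to x^10 inclusive, the count is 10 - 2 + 1 = 9.

9


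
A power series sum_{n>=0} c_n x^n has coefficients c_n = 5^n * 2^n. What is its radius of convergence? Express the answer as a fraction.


By the root test (Cauchy-Hadamard), the radius is R = 1 / limsup_n |c_n|^(1/n).
Here |c_n|^(1/n) = (5^n * 2^n)^(1/n) = 5 * 2 = 10 for all n.
So R = 1/10 = 1/10.

1/10


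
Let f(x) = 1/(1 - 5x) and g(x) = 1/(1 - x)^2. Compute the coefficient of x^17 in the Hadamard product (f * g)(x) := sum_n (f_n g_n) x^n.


f has coefficients f_k = 5^k. For g = 1/(1 - x)^2 the coefficient is g_k = C(k + 1, 1) = k + 1. The Hadamard coefficient is (f * g)_k = 5^k * (k + 1).
For k = 17: 5^17 * 18 = 762939453125 * 18 = 13732910156250.

13732910156250


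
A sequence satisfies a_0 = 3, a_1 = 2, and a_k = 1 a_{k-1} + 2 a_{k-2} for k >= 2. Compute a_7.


The characteristic equation is t^2 - 1 t - 2 = 0, with roots r_1 = 2 and r_2 = -1 (so c_1 = r_1 + r_2, c_2 = -r_1 r_2 as required).
One can use the closed form a_n = A r_1^n + B r_2^n, but direct iteration is more reliable:
a_0 = 3, a_1 = 2, a_2 = 8, a_3 = 12, a_4 = 28, a_5 = 52, a_6 = 108, a_7 = 212.
So a_7 = 212.

212


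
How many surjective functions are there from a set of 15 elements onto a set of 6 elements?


By inclusion-exclusion on which target elements are missed, the number of surjections from an n-set onto a k-set is
surj(n, k) = sum_{j=0}^{k} (-1)^j C(k, j) (k - j)^n.
Equivalently surj(n, k) = k! * S(n, k), where S(n, k) is the Stirling number of the second kind.
For n = 15, k = 6:
S(15, 6) = 420693273, so
surj = 6! * 420693273 = 720 * 420693273 = 302899156560.

302899156560


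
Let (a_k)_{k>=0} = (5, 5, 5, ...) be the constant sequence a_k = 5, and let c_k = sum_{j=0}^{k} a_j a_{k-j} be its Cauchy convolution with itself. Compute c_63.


Since a_j = 5 for all j >= 0, the convolution sum becomes
c_k = sum_{j=0}^{k} 5 * 5 = 25 * (k + 1).
Equivalently, the generating function of (a_k) is 5/(1 - x) and its square is 25/(1 - x)^2 = sum_{k>=0} 25(k + 1) x^k.
For k = 63: 25 * 64 = 1600.

1600


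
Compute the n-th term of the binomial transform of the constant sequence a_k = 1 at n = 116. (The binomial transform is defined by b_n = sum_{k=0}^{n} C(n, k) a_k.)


With a_k = 1 for all k, b_n = sum_{k=0}^{n} C(n, k) = 2^n by the binomial theorem.
For n = 116: 2^116 = 83076749736557242056487941267521536.

83076749736557242056487941267521536


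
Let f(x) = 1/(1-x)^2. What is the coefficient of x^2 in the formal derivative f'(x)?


Differentiate: d/dx [ 1/(1-x)^r ] = r / (1-x)^(r+1).
Here r = 2, so f'(x) = 2 / (1-x)^3.
The expansion of 1/(1-x)^(r+1) has coefficient of x^n equal to C(n+r, r).
So the coefficient of x^2 in f'(x) is
2 * C(4, 2) = 2 * 6 = 12

12


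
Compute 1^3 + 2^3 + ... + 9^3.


This power sum has a closed form given by Faulhaber's formula
sum_{k=1}^{m} k^p = (1 / (p + 1)) * sum_{j=0}^{p} C(p + 1, j) B_j m^(p + 1 - j),
but for small m direct computation is fastest:
1 + 8 + 27 + 64 + 125 + 216 + 343 + 512 + 729 = 2025.

2025


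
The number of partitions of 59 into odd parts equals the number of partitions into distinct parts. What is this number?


Computing partitions of 59 into odd parts (1, 3, 5, ...):
Using the generating function prod_{k>=0} 1/(1-x^(2k+1)),
the count is 9792

9792


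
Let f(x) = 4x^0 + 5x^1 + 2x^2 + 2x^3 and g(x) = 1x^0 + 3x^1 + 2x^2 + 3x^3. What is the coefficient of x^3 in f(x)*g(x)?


Cauchy product at x^3:
4*3 + 5*2 + 2*3 + 2*1
= 30

30


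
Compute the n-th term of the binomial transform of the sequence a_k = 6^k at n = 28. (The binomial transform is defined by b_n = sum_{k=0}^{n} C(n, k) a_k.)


With a_k = 6^k, b_n = sum_{k=0}^{n} C(n, k) 6^k = (1 + 6)^n by the binomial theorem.
For n = 28: (1 + 6)^28 = 7^28 = 459986536544739960976801.

459986536544739960976801


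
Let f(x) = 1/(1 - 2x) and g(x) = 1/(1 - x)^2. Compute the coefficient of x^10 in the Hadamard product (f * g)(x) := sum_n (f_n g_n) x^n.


f has coefficients f_k = 2^k. For g = 1/(1 - x)^2 the coefficient is g_k = C(k + 1, 1) = k + 1. The Hadamard coefficient is (f * g)_k = 2^k * (k + 1).
For k = 10: 2^10 * 11 = 1024 * 11 = 11264.

11264


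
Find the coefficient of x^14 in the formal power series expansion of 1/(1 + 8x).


Write 1/(1 + c x) = 1/(1 - (-c) x) and apply the geometric-series identity
1/(1 - y) = sum_{k>=0} y^k to get 1/(1 + c x) = sum_{k>=0} (-c)^k x^k.
So the coefficient of x^k is (-c)^k = (-1)^k * c^k.
Here c = 8 and k = 14:
(-8)^14 = 1 * 4398046511104 = 4398046511104

4398046511104


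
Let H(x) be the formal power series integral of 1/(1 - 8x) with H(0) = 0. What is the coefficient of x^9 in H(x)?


1/(1 - 8x) = sum_{k>=0} 8^k x^k. Integrating termwise with H(0) = 0:
H(x) = sum_{k>=0} 8^k x^(k+1) / (k+1) = sum_{m>=1} 8^(m-1) x^m / m.
For m = 9: 8^8/9 = 16777216/9 = 16777216/9.

16777216/9


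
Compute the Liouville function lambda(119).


The Liouville function is lambda(k) = (-1)^Omega(k), where Omega(k) counts the prime factors of k with multiplicity.
Factoring: 119 = 7 * 17, so Omega(119) = 2.
lambda(119) = (-1)^2 = 1.

1


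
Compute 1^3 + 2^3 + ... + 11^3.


This power sum has a closed form given by Faulhaber's formula
sum_{k=1}^{m} k^p = (1 / (p + 1)) * sum_{j=0}^{p} C(p + 1, j) B_j m^(p + 1 - j),
but for small m direct computation is fastest:
1 + 8 + 27 + 64 + 125 + 216 + 343 + 512 + 729 + 1000 + 1331 = 4356.

4356


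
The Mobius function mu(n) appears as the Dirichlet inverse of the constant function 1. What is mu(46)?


46 = 2 * 23 (all distinct primes).
mu(46) = (-1)^2 = 1

1


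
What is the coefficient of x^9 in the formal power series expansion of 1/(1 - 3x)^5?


The general identity 1/(1 - c x)^r = sum_{k>=0} c^k C(k + r - 1, r - 1) x^k follows by substituting y = c x into 1/(1 - y)^r = sum_{k>=0} C(k + r - 1, r - 1) y^k.
For c = 3, r = 5, k = 9:
3^9 * C(13, 4) = 19683 * 715 = 14073345.

14073345


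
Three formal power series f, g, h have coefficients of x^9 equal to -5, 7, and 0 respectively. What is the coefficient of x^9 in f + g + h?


Series addition is componentwise:
-5 + 7 + 0
= 2

2


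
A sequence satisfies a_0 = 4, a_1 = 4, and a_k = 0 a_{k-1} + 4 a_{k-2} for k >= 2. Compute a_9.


The characteristic equation is t^2 - 0 t - 4 = 0, with roots r_1 = 2 and r_2 = -2 (so c_1 = r_1 + r_2, c_2 = -r_1 r_2 as required).
One can use the closed form a_n = A r_1^n + B r_2^n, but direct iteration is more reliable:
a_0 = 4, a_1 = 4, a_2 = 16, a_3 = 16, a_4 = 64, a_5 = 64, a_6 = 256, a_7 = 256, a_8 = 1024, a_9 = 1024.
So a_9 = 1024.

1024


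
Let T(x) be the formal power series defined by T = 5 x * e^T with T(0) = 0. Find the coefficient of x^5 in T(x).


Apply the Lagrange inversion formula: if T = 5 x * phi(T) with phi(t) = e^t, then
[x^n] T = 5^n * (1/n) [t^(n-1)] phi(t)^n = 5^n * (1/n) [t^(n-1)] e^(n t) = 5^n * (1/n) * n^(n-1) / (n-1)! = 5^n * n^(n-1) / n!.
When c = 1 this is the Cayley count of rooted labeled trees on n vertices, divided by n!.
For n = 5: 5^5 * 5^4 / 5! = 3125 * 625/120 = 390625/24.

390625/24


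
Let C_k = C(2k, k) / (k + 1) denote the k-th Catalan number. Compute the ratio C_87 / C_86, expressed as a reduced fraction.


Using C_k = (2k)! / (k! (k+1)!), the ratio C_{k+1}/C_k simplifies to
C_{k+1}/C_k = [(2k+2)! / ((k+1)! (k+2)!)] * [k! (k+1)! / (2k)!]
 = (2k+2)(2k+1) / ((k+1)(k+2)) = 2(2k+1) / (k+2).
For k = 86: 2(2*86 + 1) / (86 + 2) = 346/88 = 173/44.

173/44


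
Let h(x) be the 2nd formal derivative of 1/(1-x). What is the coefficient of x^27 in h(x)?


Differentiating 2 times: d^2/dx^2 [1/(1-x)] = 2!/(1-x)^3.
The expansion 1/(1-x)^3 = sum_{k>=0} C(k+2, 2) x^k, so the coefficient of x^n in 2!/(1-x)^3 is 2! * C(n+2, 2).
For n = 27: 2 * C(29, 2) = 2 * 406 = 812

812


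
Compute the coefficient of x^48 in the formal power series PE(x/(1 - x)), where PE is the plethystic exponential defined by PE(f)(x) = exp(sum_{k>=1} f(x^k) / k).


For f(x) = x/(1 - x) we have
sum_{k>=1} f(x^k) / k = sum_{k>=1} (1/k) * x^k / (1 - x^k) = sum_{k, m >= 1} x^(k m) / k,
which after exponentiating simplifies to
PE(x/(1 - x)) = prod_{k>=1} 1 / (1 - x^k).
This is the generating function for the partition function p(n), so the coefficient of x^48 is p(48).
Computing p(48) by dynamic programming over parts 1, 2, ..., 48: p(48) = 147273.

147273


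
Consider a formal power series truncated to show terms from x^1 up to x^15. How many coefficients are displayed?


From x^1 to x^15 inclusive, the count is 15 - 1 + 1 = 15.

15


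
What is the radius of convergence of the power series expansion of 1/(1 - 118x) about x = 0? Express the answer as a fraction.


Expanding 1/(1 - 118x) = sum_{k>=0} 118^k x^k, the series converges when |118x| < 1, i.e., |x| < 1/118.
So the radius of convergence is 1/118 = 1/118.

1/118


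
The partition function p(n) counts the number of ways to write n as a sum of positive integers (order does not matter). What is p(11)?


Using the generating function prod_{k>=1} 1/(1-x^k), we compute p(11).
By dynamic programming over parts 1 through 11:
p(11) = 56

56


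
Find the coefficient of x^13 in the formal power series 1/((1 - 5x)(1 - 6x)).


By partial fractions or Cauchy convolution:
The coefficient equals sum_{k=0}^{13} 5^k * 6^(13-k).
= 72260648471

72260648471


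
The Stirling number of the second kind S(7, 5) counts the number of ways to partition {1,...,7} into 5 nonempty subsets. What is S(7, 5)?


Using the explicit formula S(n,k) = (1/k!) sum_{j=0}^{k} (-1)^(k-j) C(k,j) j^n:
S(7, 5) = 140
Equivalently, S(n,k) is n! times the coefficient of x^n in the EGF (e^x - 1)^k / k!.

140


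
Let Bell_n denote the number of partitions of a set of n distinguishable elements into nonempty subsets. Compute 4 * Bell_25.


Bell_25 can be computed from the Bell triangle or from Dobinski's identity Bell_n = (1/e) * sum_{k>=0} k^n / k!.
Computing Bell_25 = 4638590332229999353.
Then 4 * 4638590332229999353 = 18554361328919997412.

18554361328919997412


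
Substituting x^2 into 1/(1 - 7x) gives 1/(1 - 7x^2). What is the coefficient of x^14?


The coefficient of x^(2m) in 1/(1 - 7x^2) is 7^m.
With n = 14 = 2*7, the coefficient is 7^7 = 823543.

823543


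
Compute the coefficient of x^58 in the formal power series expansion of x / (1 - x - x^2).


Let f(x) = sum_{k>=0} a_k x^k. Multiplying f(x) * (1 - x - x^2) = x and matching coefficients gives a_0 = 0, a_1 = 1, and a_k = a_{k-1} + a_{k-2} for k >= 2. These are the Fibonacci numbers F_k.
Iterating from F_0 = 0, F_1 = 1:
F_0=0, F_1=1, F_2=1, F_3=2, F_4=3, F_5=5, F_6=8, F_7=13, F_8=21, F_9=34, ...
F_58 = 591286729879.

591286729879


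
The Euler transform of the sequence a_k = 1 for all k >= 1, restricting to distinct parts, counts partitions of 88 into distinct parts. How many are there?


Partitions of 88 into distinct parts can be computed via generating function.
Product (1+x)(1+x^2)(1+x^3)...
The coefficient of x^88 = 159046

159046


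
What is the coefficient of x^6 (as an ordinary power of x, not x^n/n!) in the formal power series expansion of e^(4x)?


The exponential series is e^y = sum_{k>=0} y^k / k!. Substituting y = 4x gives
e^(4x) = sum_{k>=0} 4^k x^k / k!.
So the coefficient of x^n is a^n/n! with a = 4, n = 6:
4^6 / 6! = 4096/720 = 256/45

256/45


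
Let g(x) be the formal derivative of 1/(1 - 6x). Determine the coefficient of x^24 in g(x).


Differentiate termwise: d/dx sum_{k>=0} 6^k x^k = sum_{k>=1} k 6^k x^(k-1) = sum_{j>=0} (j+1) 6^(j+1) x^j.
Equivalently, d/dx [1/(1 - 6x)] = 6/(1 - 6x)^2.
For j = 24: 25 * 6^25 = 25 * 28430288029929701376 = 710757200748242534400.

710757200748242534400


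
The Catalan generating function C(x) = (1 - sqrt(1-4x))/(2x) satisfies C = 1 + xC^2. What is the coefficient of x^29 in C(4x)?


Substituting x -> 4x scales the n-th coefficient by 4^n, so [x^29] C(4x) = 4^29 * C_29.
C_29 = C(2*29, 29)/(30) = 30067266499541040/30 = 1002242216651368.
So 4^29 * 1002242216651368 = 288230376151711744 * 1002242216651368 = 288876651100549174152972879265792.

288876651100549174152972879265792


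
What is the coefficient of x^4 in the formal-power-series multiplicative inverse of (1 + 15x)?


The inverse is 1/(1 + 15x). Apply the geometric identity 1/(1 - y) = sum_{k>=0} y^k with y = -15x:
1/(1 + 15x) = sum_{k>=0} (-15)^k x^k.
So the coefficient of x^4 is (-15)^4 = 50625.

50625


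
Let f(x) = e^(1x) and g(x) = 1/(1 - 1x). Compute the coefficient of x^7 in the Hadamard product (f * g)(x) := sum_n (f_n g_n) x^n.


Expanding: f_k = 1^k/k! (from e^(1x)) and g_k = 1^k (from 1/(1 - 1x)). So the Hadamard coefficient (f * g)_k = 1^k 1^k / k! = (1)^k / k!.
For k = 7: 1^7/7! = 1/5040 = 1/5040.

1/5040


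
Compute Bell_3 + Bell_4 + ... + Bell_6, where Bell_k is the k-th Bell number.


Recall Bell_k counts set partitions of a k-set (with Bell_0 = 1 by convention).
Bell_3 through Bell_6: 5, 15, 52, 203
Sum = 5 + 15 + 52 + 203 = 275.

275


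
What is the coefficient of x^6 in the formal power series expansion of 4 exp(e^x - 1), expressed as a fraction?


exp(e^x - 1) is the exponential generating function for the Bell numbers Bell_k: exp(e^x - 1) = sum_{k>=0} Bell_k x^k / k!.
So the coefficient of x^6 in 4 exp(e^x - 1) is 4 Bell_6 / 6!.
Computing: Bell_6 = 203 and 6! = 720, giving
4 * 203/720 = 203/180.

203/180


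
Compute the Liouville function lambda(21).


The Liouville function is lambda(k) = (-1)^Omega(k), where Omega(k) counts the prime factors of k with multiplicity.
Factoring: 21 = 3 * 7, so Omega(21) = 2.
lambda(21) = (-1)^2 = 1.

1


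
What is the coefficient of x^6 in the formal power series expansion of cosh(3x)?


The Maclaurin series is cosh(t) = sum_{m>=0} t^(2m) / (2m)!, so substituting t = 3x, only even powers of x are nonzero, with coefficient of x^(2m) equal to 3^(2m) / (2m)!.
For x^6 the coefficient is 3^6/6! = 729/720 = 81/80.

81/80


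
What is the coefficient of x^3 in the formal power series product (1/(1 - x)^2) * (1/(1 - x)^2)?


Combine the factors: (1/(1 - x)^2) * (1/(1 - x)^2) = 1/(1 - x)^4.
Then use 1/(1 - x)^r = sum_{k>=0} C(k + r - 1, r - 1) x^k with r = 4 and k = 3:
C(6, 3) = 20.

20


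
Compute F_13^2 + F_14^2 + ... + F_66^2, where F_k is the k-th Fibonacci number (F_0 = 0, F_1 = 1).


There is a standard identity sum_{k=0}^{N} F_k^2 = F_N * F_{N+1} (proved inductively from the telescoping relation F_k^2 = F_k F_{k+1} - F_{k-1} F_k). Then
sum_{k=13}^{66} F_k^2 = F_66 F_67 - F_12 F_13.
Computing: F_66 = 27777890035288, F_67 = 44945570212853, F_12 = 144, F_13 = 233.
Sum = 27777890035288 * 44945570212853 - 144 * 233 = 1248493106945946501841123112.

1248493106945946501841123112


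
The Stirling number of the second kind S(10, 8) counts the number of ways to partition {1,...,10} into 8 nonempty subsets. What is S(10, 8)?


Using the explicit formula S(n,k) = (1/k!) sum_{j=0}^{k} (-1)^(k-j) C(k,j) j^n:
S(10, 8) = 750
Equivalently, S(n,k) is n! times the coefficient of x^n in the EGF (e^x - 1)^k / k!.

750


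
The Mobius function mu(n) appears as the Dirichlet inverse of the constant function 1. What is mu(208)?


208 has a squared prime factor, so mu(208) = 0.
Factorization reveals a repeated prime.

0


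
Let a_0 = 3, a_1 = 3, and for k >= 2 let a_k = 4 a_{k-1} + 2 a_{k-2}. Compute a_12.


Iterating the recurrence forward:
a_0 = 3
a_1 = 3
a_2 = 4*3 + 2*3 = 18
a_3 = 4*18 + 2*3 = 78
a_4 = 4*78 + 2*18 = 348
a_5 = 4*348 + 2*78 = 1548
a_6 = 4*1548 + 2*348 = 6888
a_7 = 4*6888 + 2*1548 = 30648
a_8 = 4*30648 + 2*6888 = 136368
a_9 = 4*136368 + 2*30648 = 606768
a_10 = 4*606768 + 2*136368 = 2699808
a_11 = 4*2699808 + 2*606768 = 12012768
a_12 = 4*12012768 + 2*2699808 = 53450688
So a_12 = 53450688.

53450688


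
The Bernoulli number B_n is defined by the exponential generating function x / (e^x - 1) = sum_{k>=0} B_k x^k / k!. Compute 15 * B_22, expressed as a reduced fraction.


Bernoulli numbers can also be computed recursively via B_0 = 1 and sum_{j=0}^{m} C(m+1, j) B_j = 0 for m >= 1. Odd-index Bernoulli numbers vanish for k >= 3.
Computing B_22 = 854513/138, so 15 * B_22 = 15 * 854513/138 = 4272565/46.

4272565/46


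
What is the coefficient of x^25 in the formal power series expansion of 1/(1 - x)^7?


The negative binomial / multiset identity is
1/(1 - x)^r = sum_{k>=0} C(k + r - 1, r - 1) x^k.
Here r = 7 and k = 25, so the coefficient is
C(25 + 6, 6) = C(31, 6)
= 736281

736281


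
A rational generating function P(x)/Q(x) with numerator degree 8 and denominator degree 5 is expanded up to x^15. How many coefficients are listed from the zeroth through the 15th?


Expanding up to x^15 gives the coefficients for x^0, x^1, ..., x^15.
That is 15 + 1 = 16 coefficients in total.

16


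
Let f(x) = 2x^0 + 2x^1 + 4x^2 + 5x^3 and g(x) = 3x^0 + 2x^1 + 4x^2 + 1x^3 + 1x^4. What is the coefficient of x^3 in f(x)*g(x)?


Cauchy product at x^3:
2*1 + 2*4 + 4*2 + 5*3
= 33

33


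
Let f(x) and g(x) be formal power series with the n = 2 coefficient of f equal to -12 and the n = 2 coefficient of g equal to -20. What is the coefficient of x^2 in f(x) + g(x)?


Addition of formal power series is termwise.
The coefficient of x^2 in f + g = -12 + -20
= -32

-32


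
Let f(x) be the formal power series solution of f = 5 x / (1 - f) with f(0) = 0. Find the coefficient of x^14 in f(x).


Apply Lagrange inversion: f = 5 x * phi(f) with phi(t) = 1/(1 - t), so
[x^n] f = 5^n * (1/n) [t^(n-1)] phi(t)^n = 5^n * (1/n) [t^(n-1)] (1 - t)^(-n) = 5^n * (1/n) C(2n - 2, n - 1) = 5^n * C_{n-1}.
For n = 14: C_13 = C(26, 13) / 14 = 10400600/14 = 742900.
With the 5^14 = 6103515625 factor, the coefficient is 6103515625 * 742900 = 4534301757812500.

4534301757812500


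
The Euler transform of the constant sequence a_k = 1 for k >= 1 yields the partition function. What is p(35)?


The Euler transform converts the sequence a_k = 1 into the number of integer partitions.
Using the recurrence or dynamic programming:
p(35) = 14883

14883


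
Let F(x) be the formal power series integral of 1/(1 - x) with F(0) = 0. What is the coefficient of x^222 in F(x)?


1/(1 - x) = sum_{k>=0} x^k. Integrating termwise and using F(0) = 0 gives
F(x) = sum_{k>=0} x^(k+1) / (k+1) = sum_{m>=1} x^m / m = -ln(1 - x).
So the coefficient of x^222 is 1/222 = 1/222.

1/222


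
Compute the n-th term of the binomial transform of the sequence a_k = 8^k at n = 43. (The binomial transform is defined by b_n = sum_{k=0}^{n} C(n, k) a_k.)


With a_k = 8^k, b_n = sum_{k=0}^{n} C(n, k) 8^k = (1 + 8)^n by the binomial theorem.
For n = 43: (1 + 8)^43 = 9^43 = 107752636643058178097424660240453423951129.

107752636643058178097424660240453423951129


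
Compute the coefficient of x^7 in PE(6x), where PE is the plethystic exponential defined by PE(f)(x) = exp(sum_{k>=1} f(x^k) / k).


With f(x) = 6x, the exponent is sum_{k>=1} 6 x^k / k = 6 * (-ln(1 - x)). Exponentiating:
PE(6x) = exp(-6 ln(1 - x)) = 1/(1 - x)^6.
By the negative binomial expansion, [x^n] 1/(1 - x)^6 = C(n + 5, 5).
For n = 7: C(12, 5) = 792.

792


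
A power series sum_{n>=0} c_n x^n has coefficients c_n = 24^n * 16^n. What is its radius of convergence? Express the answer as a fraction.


By the root test (Cauchy-Hadamard), the radius is R = 1 / limsup_n |c_n|^(1/n).
Here |c_n|^(1/n) = (24^n * 16^n)^(1/n) = 24 * 16 = 384 for all n.
So R = 1/384 = 1/384.

1/384


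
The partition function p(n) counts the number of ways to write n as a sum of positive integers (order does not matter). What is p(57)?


Using the generating function prod_{k>=1} 1/(1-x^k), we compute p(57).
By dynamic programming over parts 1 through 57:
p(57) = 614154

614154


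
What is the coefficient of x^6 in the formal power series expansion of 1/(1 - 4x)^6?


The general identity 1/(1 - c x)^r = sum_{k>=0} c^k C(k + r - 1, r - 1) x^k follows by substituting y = c x into 1/(1 - y)^r = sum_{k>=0} C(k + r - 1, r - 1) y^k.
For c = 4, r = 6, k = 6:
4^6 * C(11, 5) = 4096 * 462 = 1892352.

1892352


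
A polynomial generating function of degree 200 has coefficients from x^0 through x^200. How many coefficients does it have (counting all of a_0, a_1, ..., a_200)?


A polynomial of degree 200 takes the form a_0 + a_1 x + ... + a_200 x^200.
The number of coefficients is 200 + 1 = 201.

201


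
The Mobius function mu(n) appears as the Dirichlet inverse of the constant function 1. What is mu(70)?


70 = 2 * 5 * 7 (all distinct primes).
mu(70) = (-1)^3 = -1

-1


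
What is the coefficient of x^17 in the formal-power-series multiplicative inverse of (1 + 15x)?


The inverse is 1/(1 + 15x). Apply the geometric identity 1/(1 - y) = sum_{k>=0} y^k with y = -15x:
1/(1 + 15x) = sum_{k>=0} (-15)^k x^k.
So the coefficient of x^17 is (-15)^17 = -98526125335693359375.

-98526125335693359375


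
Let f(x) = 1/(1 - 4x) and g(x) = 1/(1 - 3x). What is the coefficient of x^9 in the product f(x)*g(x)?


The coefficient of x^n in f*g is the Cauchy product: sum_{k=0}^{n} a^k * b^(n-k).
With a=4, b=3, n=9:
sum_{k=0}^{9} 4^k * 3^(9-k)
= 989527

989527


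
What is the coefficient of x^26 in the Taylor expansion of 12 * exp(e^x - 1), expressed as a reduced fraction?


exp(e^x - 1) = sum_{k>=0} Bell_k x^k / k!, where Bell_k is the k-th Bell number.
So the coefficient of x^26 is 12 * Bell_26 / 26!.
Computing: Bell_26 = 49631246523618756274 and 26! = 403291461126605635584000000, giving
12 * 49631246523618756274/403291461126605635584000000 = 1459742544812316361/988459463545602048000000.

1459742544812316361/988459463545602048000000


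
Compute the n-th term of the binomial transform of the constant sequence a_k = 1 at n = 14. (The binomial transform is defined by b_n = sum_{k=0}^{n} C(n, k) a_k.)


With a_k = 1 for all k, b_n = sum_{k=0}^{n} C(n, k) = 2^n by the binomial theorem.
For n = 14: 2^14 = 16384.

16384


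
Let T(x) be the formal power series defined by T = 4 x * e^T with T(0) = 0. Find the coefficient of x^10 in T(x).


Apply the Lagrange inversion formula: if T = 4 x * phi(T) with phi(t) = e^t, then
[x^n] T = 4^n * (1/n) [t^(n-1)] phi(t)^n = 4^n * (1/n) [t^(n-1)] e^(n t) = 4^n * (1/n) * n^(n-1) / (n-1)! = 4^n * n^(n-1) / n!.
When c = 1 this is the Cayley count of rooted labeled trees on n vertices, divided by n!.
For n = 10: 4^10 * 10^9 / 10! = 1048576 * 1000000000/3628800 = 163840000000/567.

163840000000/567


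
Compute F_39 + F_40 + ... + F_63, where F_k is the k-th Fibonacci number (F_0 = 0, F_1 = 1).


Use the identity sum_{k=0}^{N} F_k = F_{N+2} - 1 (which follows from F_{k+2} - F_{k+1} = F_k). Then
sum_{k=39}^{63} F_k = (F_{65} - 1) - (F_{40} - 1) = F_{65} - F_{40}.
Computing: F_{65} = 17167680177565, F_{40} = 102334155, so
Sum = 17167680177565 - 102334155 = 17167577843410.

17167577843410


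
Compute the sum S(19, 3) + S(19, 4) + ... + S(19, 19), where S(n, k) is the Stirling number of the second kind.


By definition, S(n, k) counts partitions of an n-set into exactly k nonempty blocks.
Computing row n = 19 for k = 3..19:
S(19, k): 193448101, 11259666950, 147589284710, 693081601779, 1492924634839, 1709751003480, 1144614626805, 477297033785, 129413217791, 23466951300, 2892439160, 243577530, 13916778, 527136, 12597, 171, 1
Sum = 5832741942913.

5832741942913


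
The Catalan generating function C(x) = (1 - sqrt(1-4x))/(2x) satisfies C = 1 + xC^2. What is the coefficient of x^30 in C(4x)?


Substituting x -> 4x scales the n-th coefficient by 4^n, so [x^30] C(4x) = 4^30 * C_30.
C_30 = C(2*30, 30)/(31) = 118264581564861424/31 = 3814986502092304.
So 4^30 * 3814986502092304 = 1152921504606846976 * 3814986502092304 = 4398379978047071296780748355272704.

4398379978047071296780748355272704


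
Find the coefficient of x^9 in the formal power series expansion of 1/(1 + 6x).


Write 1/(1 + c x) = 1/(1 - (-c) x) and apply the geometric-series identity
1/(1 - y) = sum_{k>=0} y^k to get 1/(1 + c x) = sum_{k>=0} (-c)^k x^k.
So the coefficient of x^k is (-c)^k = (-1)^k * c^k.
Here c = 6 and k = 9:
(-6)^9 = -1 * 10077696 = -10077696

-10077696


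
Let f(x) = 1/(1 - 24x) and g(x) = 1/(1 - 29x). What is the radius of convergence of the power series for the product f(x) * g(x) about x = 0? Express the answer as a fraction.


The radius of 1/(1 - 24x) is 1/24 (nearest singularity at x = 1/24), and the radius of 1/(1 - 29x) is 1/29.
The product f(x)*g(x) = 1/((1 - 24x)(1 - 29x)) has singularities at both 1/24 and 1/29, so its radius of convergence is the distance to the nearest one:
min(1/24, 1/29) = 1/29.

1/29


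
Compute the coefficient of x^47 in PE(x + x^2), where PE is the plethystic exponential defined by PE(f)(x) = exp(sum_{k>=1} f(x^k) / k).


With f(x) = x + x^2, the exponent is sum_{k>=1} (x^k + x^(2k)) / k = -ln(1 - x) - ln(1 - x^2). Exponentiating:
PE(x + x^2) = 1 / ((1 - x)(1 - x^2)).
This is the generating function for partitions of n into parts of size 1 or 2. The number of 2's can be any j in 0..23, and the rest are 1's, so
[x^47] = floor(47/2) + 1 = 24.

24


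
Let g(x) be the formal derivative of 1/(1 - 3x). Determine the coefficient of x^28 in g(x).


Differentiate termwise: d/dx sum_{k>=0} 3^k x^k = sum_{k>=1} k 3^k x^(k-1) = sum_{j>=0} (j+1) 3^(j+1) x^j.
Equivalently, d/dx [1/(1 - 3x)] = 3/(1 - 3x)^2.
For j = 28: 29 * 3^29 = 29 * 68630377364883 = 1990280943581607.

1990280943581607


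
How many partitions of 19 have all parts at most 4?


Using the generating function (1-x)^(-1)(1-x^2)^(-1)...(1-x^4)^(-1),
the coefficient of x^19 counts these restricted partitions.
Result = 94

94


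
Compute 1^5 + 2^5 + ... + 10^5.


This power sum has a closed form given by Faulhaber's formula
sum_{k=1}^{m} k^p = (1 / (p + 1)) * sum_{j=0}^{p} C(p + 1, j) B_j m^(p + 1 - j),
but for small m direct computation is fastest:
1 + 32 + 243 + 1024 + 3125 + 7776 + 16807 + 32768 + 59049 + 100000 = 220825.

220825


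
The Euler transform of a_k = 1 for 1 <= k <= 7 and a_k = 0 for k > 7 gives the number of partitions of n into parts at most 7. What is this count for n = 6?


Partitions of 6 into parts at most 7:
Using generating function (1-x)^(-1)(1-x^2)^(-1)...(1-x^7)^(-1),
the coefficient of x^6 = 11

11


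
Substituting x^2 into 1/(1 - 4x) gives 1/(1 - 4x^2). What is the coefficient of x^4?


The coefficient of x^(2m) in 1/(1 - 4x^2) is 4^m.
With n = 4 = 2*2, the coefficient is 4^2 = 16.

16


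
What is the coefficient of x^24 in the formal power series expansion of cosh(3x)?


The Maclaurin series is cosh(t) = sum_{m>=0} t^(2m) / (2m)!, so substituting t = 3x, only even powers of x are nonzero, with coefficient of x^(2m) equal to 3^(2m) / (2m)!.
For x^24 the coefficient is 3^24/24! = 282429536481/620448401733239439360000 = 4782969/10507348163952640000.

4782969/10507348163952640000


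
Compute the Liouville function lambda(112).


The Liouville function is lambda(k) = (-1)^Omega(k), where Omega(k) counts the prime factors of k with multiplicity.
Factoring: 112 = 2 * 2 * 2 * 2 * 7, so Omega(112) = 5.
lambda(112) = (-1)^5 = -1.

-1


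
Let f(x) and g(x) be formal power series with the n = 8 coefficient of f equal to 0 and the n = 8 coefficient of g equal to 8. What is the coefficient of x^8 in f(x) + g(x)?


Addition of formal power series is termwise.
The coefficient of x^8 in f + g = 0 + 8
= 8

8


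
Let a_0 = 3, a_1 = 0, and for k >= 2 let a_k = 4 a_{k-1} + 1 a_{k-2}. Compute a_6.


Iterating the recurrence forward:
a_0 = 3
a_1 = 0
a_2 = 4*0 + 1*3 = 3
a_3 = 4*3 + 1*0 = 12
a_4 = 4*12 + 1*3 = 51
a_5 = 4*51 + 1*12 = 216
a_6 = 4*216 + 1*51 = 915
So a_6 = 915.

915


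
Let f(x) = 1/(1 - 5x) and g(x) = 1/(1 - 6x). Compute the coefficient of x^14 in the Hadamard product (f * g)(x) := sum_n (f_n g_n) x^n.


f has coefficients f_k = 5^k and g has coefficients g_k = 6^k, so the Hadamard product has coefficient (f*g)_k = 5^k * 6^k = 30^k.
For k = 14: 30^14 = 478296900000000000000.

478296900000000000000


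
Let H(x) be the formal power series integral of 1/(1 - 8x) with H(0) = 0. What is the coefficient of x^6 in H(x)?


1/(1 - 8x) = sum_{k>=0} 8^k x^k. Integrating termwise with H(0) = 0:
H(x) = sum_{k>=0} 8^k x^(k+1) / (k+1) = sum_{m>=1} 8^(m-1) x^m / m.
For m = 6: 8^5/6 = 32768/6 = 16384/3.

16384/3


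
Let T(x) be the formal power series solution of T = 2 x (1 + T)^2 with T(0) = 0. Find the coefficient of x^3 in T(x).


Apply the Lagrange inversion formula: if T = 2 x * phi(T) with phi(t) = (1 + t)^2, then [x^n] T = 2^n * (1/n) [t^(n-1)] phi(t)^n = 2^n * (1/n) [t^(n-1)] (1 + t)^(2n) = 2^n * (1/n) C(2n, n-1).
Using the identity C(2n, n-1) = C(2n, n) * n / (n+1), the unscaled factor equals C(2n, n) / (n+1) = C_n, the n-th Catalan number.
For n = 3: C_3 = C(6, 3) / 4 = 20/4 = 5.
With the 2^3 = 8 factor, the coefficient is 8 * 5 = 40.

40


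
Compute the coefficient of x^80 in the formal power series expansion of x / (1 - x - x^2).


Let f(x) = sum_{k>=0} a_k x^k. Multiplying f(x) * (1 - x - x^2) = x and matching coefficients gives a_0 = 0, a_1 = 1, and a_k = a_{k-1} + a_{k-2} for k >= 2. These are the Fibonacci numbers F_k.
Iterating from F_0 = 0, F_1 = 1:
F_0=0, F_1=1, F_2=1, F_3=2, F_4=3, F_5=5, F_6=8, F_7=13, F_8=21, F_9=34, ...
F_80 = 23416728348467685.

23416728348467685


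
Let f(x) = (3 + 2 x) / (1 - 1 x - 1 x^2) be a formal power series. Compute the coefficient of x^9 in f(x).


Write f(x) = sum_{k>=0} a_k x^k. Multiplying both sides by 1 - 1 x - 1 x^2 gives
(1 - 1 x - 1 x^2) sum_{k>=0} a_k x^k = 3 + 2 x.
Matching coefficients:
 x^0: a_0 = 3
 x^1: a_1 - 1 a_0 = 2  =>  a_1 = 1*3 + 2 = 5
 x^k (k >= 2): a_k = 1 a_{k-1} + 1 a_{k-2}.
Iterating: a_2 = 8, a_3 = 13, a_4 = 21, a_5 = 34, a_6 = 55, a_7 = 89, a_8 = 144, a_9 = 233.
So the coefficient of x^9 is 233.

233


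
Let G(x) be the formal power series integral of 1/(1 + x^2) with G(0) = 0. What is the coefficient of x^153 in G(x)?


1/(1 + x^2) = sum_{j>=0} (-1)^j x^(2j). Integrating termwise with G(0) = 0:
G(x) = sum_{j>=0} (-1)^j x^(2j+1) / (2j+1) = arctan(x).
Only odd powers are nonzero. For x^153 write 153 = 2*76 + 1, giving
(-1)^76 / 153 = 1/153 = 1/153.

1/153


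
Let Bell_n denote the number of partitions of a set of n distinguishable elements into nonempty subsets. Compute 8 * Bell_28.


Bell_28 can be computed from the Bell triangle or from Dobinski's identity Bell_n = (1/e) * sum_{k>=0} k^n / k!.
Computing Bell_28 = 6160539404599934652455.
Then 8 * 6160539404599934652455 = 49284315236799477219640.

49284315236799477219640


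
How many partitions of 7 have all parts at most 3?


Using the generating function (1-x)^(-1)(1-x^2)^(-1)(1-x^3)^(-1),
the coefficient of x^7 counts these restricted partitions.
Result = 8

8


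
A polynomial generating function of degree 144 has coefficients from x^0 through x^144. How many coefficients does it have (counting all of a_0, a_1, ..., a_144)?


A polynomial of degree 144 takes the form a_0 + a_1 x + ... + a_144 x^144.
The number of coefficients is 144 + 1 = 145.

145
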